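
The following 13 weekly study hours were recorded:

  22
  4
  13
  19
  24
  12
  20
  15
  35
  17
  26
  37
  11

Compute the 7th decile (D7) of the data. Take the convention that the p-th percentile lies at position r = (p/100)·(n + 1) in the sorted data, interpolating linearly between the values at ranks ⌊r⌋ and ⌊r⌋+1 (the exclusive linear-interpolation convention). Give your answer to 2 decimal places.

23.60

Sorted: 4, 11, 12, 13, 15, 17, 19, 20, 22, 24, 26, 35, 37.
n = 13.
r = (70/100)·(13 + 1) = 9.8.
Rank 9 is 22 and rank 10 is 24.
Interpolate: 22 + 0.8·(24 − 22) = 22 + 0.8·2 = 23.6.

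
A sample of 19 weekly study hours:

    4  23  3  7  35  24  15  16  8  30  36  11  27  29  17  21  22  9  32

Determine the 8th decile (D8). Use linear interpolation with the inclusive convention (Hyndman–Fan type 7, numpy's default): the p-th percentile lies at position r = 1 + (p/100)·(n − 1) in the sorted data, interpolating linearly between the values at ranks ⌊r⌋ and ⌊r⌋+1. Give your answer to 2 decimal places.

29.40

Sorted: 3, 4, 7, 8, 9, 11, 15, 16, 17, 21, 22, 23, 24, 27, 29, 30, 32, 35, 36.
n = 19.
r = 1 + (80/100)·(19 − 1) = 1 + 14.4 = 15.4.
Rank 15 is 29 and rank 16 is 30.
Interpolate: 29 + 0.4·(30 − 29) = 29 + 0.4·1 = 29.4.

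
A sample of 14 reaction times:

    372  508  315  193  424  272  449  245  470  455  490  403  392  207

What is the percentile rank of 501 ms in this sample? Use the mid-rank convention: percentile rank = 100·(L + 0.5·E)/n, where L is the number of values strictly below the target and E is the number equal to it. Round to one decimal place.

92.9

Sorted: 193, 207, 245, 272, 315, 372, 392, 403, 424, 449, 455, 470, 490, 508.
Count below 501: L = 13; count equal: E = 0; n = 14.
Percentile rank = 100·(13 + 0.5·0)/14 = 100·13/14 = 92.86.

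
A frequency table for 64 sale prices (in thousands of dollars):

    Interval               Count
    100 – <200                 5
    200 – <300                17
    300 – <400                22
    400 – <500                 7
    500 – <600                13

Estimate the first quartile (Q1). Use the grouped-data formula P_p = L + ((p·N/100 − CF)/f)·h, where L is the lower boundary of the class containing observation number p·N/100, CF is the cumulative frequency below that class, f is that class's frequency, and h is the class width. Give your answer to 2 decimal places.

N = 64; target position k = 25/100 · 64 = 16.
Cumulative frequencies: 5, 22, 44, 51, 64.
Observation 16 falls in the class 200 – <300.
L = 200, CF = 5, f = 17, h = 100.
P25 = 200 + ((16 − 5)/17)·100 = 200 + 64.7059 = 264.706.

264.71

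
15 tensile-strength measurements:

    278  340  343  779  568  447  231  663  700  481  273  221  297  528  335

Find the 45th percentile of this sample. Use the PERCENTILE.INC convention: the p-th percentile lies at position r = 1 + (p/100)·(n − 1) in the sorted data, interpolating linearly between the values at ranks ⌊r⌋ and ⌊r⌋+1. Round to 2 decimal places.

340.90

Sorted: 221, 231, 273, 278, 297, 335, 340, 343, 447, 481, 528, 568, 663, 700, 779.
n = 15.
r = 1 + (45/100)·(15 − 1) = 1 + 6.3 = 7.3.
Rank 7 is 340 and rank 8 is 343.
Interpolate: 340 + 0.3·(343 − 340) = 340 + 0.3·3 = 340.9.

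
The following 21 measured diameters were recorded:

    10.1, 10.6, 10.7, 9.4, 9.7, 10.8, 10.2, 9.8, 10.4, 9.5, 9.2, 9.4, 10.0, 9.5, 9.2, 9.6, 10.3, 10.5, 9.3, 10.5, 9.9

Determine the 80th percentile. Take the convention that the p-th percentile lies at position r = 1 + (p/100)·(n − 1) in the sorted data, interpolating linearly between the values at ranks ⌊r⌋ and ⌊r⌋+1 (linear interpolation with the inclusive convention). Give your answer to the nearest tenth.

Sorted: 9.2, 9.2, 9.3, 9.4, 9.4, 9.5, 9.5, 9.6, 9.7, 9.8, 9.9, 10.0, 10.1, 10.2, 10.3, 10.4, 10.5, 10.5, 10.6, 10.7, 10.8.
n = 21.
r = 1 + (80/100)·(21 − 1) = 1 + 16 = 17.
r is an integer, so P80 is the value at rank 17: 10.5.

10.5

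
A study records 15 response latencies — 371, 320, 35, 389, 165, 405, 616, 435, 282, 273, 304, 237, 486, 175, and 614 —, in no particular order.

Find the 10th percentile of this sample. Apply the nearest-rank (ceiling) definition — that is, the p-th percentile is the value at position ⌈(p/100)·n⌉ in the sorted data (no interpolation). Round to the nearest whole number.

165

Sorted: 35, 165, 175, 237, 273, 282, 304, 320, 371, 389, 405, 435, 486, 614, 616.
n = 15.
Position = ⌈10/100 · 15⌉ = ⌈1.5⌉ = 2.
The value at rank 2 is 165.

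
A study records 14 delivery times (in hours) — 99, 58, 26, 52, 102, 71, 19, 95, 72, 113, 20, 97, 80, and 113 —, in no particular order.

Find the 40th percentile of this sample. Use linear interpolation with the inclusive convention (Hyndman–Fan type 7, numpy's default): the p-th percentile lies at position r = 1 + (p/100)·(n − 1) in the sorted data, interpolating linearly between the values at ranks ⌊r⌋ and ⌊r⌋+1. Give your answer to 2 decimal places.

71.20

Sorted: 19, 20, 26, 52, 58, 71, 72, 80, 95, 97, 99, 102, 113, 113.
n = 14.
r = 1 + (40/100)·(14 − 1) = 1 + 5.2 = 6.2.
Rank 6 is 71 and rank 7 is 72.
Interpolate: 71 + 0.2·(72 − 71) = 71 + 0.2·1 = 71.2.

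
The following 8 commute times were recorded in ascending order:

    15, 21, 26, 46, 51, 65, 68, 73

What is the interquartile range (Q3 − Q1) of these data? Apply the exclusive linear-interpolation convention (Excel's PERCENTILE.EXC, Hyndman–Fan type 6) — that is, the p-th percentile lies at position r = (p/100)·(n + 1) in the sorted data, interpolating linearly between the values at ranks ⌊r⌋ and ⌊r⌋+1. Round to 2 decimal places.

45.00

n = 8.
P25: r = 2.25; ranks 2–3 are 21, 26; interpolating gives 22.25.
P75: r = 6.75; ranks 6–7 are 65, 68; interpolating gives 67.25.
Difference: 67.25 − 22.25 = 45.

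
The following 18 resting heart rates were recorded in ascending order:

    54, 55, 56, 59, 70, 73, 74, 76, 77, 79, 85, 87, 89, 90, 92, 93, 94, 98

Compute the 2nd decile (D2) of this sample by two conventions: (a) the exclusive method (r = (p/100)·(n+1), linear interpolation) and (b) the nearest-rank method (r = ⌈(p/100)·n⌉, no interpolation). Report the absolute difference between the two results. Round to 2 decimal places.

n = 18.
(a) r = 3.8; between ranks 3 (56) and 4 (59): 58.4.
(b) the nearest-rank method: rank 4 → 59.
|58.4 − 59| = 0.6.

0.60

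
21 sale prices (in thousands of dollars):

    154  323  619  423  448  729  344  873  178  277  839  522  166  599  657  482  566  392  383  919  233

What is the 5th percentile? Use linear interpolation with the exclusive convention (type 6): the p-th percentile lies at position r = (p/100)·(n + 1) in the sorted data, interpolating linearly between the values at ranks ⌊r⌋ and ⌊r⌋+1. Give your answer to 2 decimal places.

Sorted: 154, 166, 178, 233, 277, 323, 344, 383, 392, 423, 448, 482, 522, 566, 599, 619, 657, 729, 839, 873, 919.
n = 21.
r = (5/100)·(21 + 1) = 1.1.
Rank 1 is 154 and rank 2 is 166.
Interpolate: 154 + 0.1·(166 − 154) = 154 + 0.1·12 = 155.2.

155.20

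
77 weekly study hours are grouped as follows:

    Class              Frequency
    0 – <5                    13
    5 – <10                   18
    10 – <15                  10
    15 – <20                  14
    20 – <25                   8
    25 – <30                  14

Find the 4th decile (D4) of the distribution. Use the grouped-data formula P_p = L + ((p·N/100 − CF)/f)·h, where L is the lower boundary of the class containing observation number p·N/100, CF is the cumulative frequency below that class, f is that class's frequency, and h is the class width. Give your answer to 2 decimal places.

9.94

N = 77; target position k = 40/100 · 77 = 30.8.
Cumulative frequencies: 13, 31, 41, 55, 63, 77.
Observation 30.8 falls in the class 5 – <10.
L = 5, CF = 13, f = 18, h = 5.
P40 = 5 + ((30.8 − 13)/18)·5 = 5 + 4.94444 = 9.94444.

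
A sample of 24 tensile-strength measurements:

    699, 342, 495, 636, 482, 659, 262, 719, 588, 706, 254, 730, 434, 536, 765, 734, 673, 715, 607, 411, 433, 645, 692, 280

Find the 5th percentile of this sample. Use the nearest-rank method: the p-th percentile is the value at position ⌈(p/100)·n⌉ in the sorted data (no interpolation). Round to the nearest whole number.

262

Sorted: 254, 262, 280, 342, 411, 433, 434, 482, 495, 536, 588, 607, 636, 645, 659, 673, 692, 699, 706, 715, 719, 730, 734, 765.
n = 24.
Position = ⌈5/100 · 24⌉ = ⌈1.2⌉ = 2.
The value at rank 2 is 262.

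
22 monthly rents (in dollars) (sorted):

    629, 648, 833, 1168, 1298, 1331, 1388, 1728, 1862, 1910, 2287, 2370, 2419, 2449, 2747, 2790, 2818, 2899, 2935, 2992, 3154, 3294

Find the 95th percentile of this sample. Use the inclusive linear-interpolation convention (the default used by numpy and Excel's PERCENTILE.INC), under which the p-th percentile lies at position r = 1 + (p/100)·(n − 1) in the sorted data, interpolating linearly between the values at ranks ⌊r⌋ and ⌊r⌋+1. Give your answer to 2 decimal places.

n = 22.
r = 1 + (95/100)·(22 − 1) = 1 + 19.95 = 20.95.
Rank 20 is 2992 and rank 21 is 3154.
Interpolate: 2992 + 0.95·(3154 − 2992) = 2992 + 0.95·162 = 3145.9.

3145.90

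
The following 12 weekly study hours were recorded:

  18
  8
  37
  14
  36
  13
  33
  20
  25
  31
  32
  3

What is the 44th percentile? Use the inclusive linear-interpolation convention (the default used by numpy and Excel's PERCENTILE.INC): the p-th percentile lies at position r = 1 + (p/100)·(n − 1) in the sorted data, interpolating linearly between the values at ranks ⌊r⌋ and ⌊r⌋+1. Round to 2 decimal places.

19.68

Sorted: 3, 8, 13, 14, 18, 20, 25, 31, 32, 33, 36, 37.
n = 12.
r = 1 + (44/100)·(12 − 1) = 1 + 4.84 = 5.84.
Rank 5 is 18 and rank 6 is 20.
Interpolate: 18 + 0.84·(20 − 18) = 18 + 0.84·2 = 19.68.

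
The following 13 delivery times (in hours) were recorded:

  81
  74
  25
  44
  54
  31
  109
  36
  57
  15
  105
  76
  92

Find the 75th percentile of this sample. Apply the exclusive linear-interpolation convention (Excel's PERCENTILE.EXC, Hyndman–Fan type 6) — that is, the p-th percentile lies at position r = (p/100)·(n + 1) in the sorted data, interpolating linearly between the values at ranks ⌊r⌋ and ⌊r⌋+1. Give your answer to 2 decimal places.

86.50

Sorted: 15, 25, 31, 36, 44, 54, 57, 74, 76, 81, 92, 105, 109.
n = 13.
r = (75/100)·(13 + 1) = 10.5.
Rank 10 is 81 and rank 11 is 92.
Interpolate: 81 + 0.5·(92 − 81) = 81 + 0.5·11 = 86.5.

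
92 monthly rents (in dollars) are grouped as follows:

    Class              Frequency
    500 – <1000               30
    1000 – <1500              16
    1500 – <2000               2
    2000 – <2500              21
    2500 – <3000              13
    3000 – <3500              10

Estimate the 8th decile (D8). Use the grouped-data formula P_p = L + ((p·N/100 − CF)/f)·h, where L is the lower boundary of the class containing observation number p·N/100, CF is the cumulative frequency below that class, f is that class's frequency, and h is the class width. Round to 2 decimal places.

N = 92; target position k = 80/100 · 92 = 73.6.
Cumulative frequencies: 30, 46, 48, 69, 82, 92.
Observation 73.6 falls in the class 2500 – <3000.
L = 2500, CF = 69, f = 13, h = 500.
P80 = 2500 + ((73.6 − 69)/13)·500 = 2500 + 176.923 = 2676.92.

2676.92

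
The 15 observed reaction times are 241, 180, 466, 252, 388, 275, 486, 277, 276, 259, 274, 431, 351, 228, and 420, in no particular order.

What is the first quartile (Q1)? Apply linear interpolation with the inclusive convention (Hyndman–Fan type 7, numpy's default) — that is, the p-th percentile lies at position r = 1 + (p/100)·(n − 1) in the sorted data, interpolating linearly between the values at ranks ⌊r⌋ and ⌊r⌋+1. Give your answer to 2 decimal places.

Sorted: 180, 228, 241, 252, 259, 274, 275, 276, 277, 351, 388, 420, 431, 466, 486.
n = 15.
r = 1 + (25/100)·(15 − 1) = 1 + 3.5 = 4.5.
Rank 4 is 252 and rank 5 is 259.
Interpolate: 252 + 0.5·(259 − 252) = 252 + 0.5·7 = 255.5.

255.50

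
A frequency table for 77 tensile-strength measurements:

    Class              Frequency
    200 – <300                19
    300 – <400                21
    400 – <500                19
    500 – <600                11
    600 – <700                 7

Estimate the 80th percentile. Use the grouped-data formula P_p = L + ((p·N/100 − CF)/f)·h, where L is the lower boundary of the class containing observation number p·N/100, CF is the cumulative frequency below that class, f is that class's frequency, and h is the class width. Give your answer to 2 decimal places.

523.64

N = 77; target position k = 80/100 · 77 = 61.6.
Cumulative frequencies: 19, 40, 59, 70, 77.
Observation 61.6 falls in the class 500 – <600.
L = 500, CF = 59, f = 11, h = 100.
P80 = 500 + ((61.6 − 59)/11)·100 = 500 + 23.6364 = 523.636.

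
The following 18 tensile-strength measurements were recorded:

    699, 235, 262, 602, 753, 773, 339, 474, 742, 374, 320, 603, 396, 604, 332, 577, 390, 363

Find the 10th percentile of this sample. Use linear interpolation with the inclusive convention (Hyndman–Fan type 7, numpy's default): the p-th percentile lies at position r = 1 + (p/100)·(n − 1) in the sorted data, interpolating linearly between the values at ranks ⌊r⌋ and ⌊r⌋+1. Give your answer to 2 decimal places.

302.60

Sorted: 235, 262, 320, 332, 339, 363, 374, 390, 396, 474, 577, 602, 603, 604, 699, 742, 753, 773.
n = 18.
r = 1 + (10/100)·(18 − 1) = 1 + 1.7 = 2.7.
Rank 2 is 262 and rank 3 is 320.
Interpolate: 262 + 0.7·(320 − 262) = 262 + 0.7·58 = 302.6.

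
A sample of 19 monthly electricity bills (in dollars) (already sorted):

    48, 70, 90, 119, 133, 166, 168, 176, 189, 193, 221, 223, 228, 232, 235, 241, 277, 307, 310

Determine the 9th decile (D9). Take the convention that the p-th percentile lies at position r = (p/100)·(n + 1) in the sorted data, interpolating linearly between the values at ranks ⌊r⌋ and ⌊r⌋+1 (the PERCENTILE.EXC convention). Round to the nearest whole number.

n = 19.
r = (90/100)·(19 + 1) = 18.
r is an integer, so P90 is the value at rank 18: 307.

307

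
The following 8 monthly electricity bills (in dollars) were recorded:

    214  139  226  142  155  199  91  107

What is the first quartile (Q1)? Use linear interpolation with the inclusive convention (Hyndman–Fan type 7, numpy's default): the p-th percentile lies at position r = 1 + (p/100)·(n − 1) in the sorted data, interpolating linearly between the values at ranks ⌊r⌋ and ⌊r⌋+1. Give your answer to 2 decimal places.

131.00

Sorted: 91, 107, 139, 142, 155, 199, 214, 226.
n = 8.
r = 1 + (25/100)·(8 − 1) = 1 + 1.75 = 2.75.
Rank 2 is 107 and rank 3 is 139.
Interpolate: 107 + 0.75·(139 − 107) = 107 + 0.75·32 = 131.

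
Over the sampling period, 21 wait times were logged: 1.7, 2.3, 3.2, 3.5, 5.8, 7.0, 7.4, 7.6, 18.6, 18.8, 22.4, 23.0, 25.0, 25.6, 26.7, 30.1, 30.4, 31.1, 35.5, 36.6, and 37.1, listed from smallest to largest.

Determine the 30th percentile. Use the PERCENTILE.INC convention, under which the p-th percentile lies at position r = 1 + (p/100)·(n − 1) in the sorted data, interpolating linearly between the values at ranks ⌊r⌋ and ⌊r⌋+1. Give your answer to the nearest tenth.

7.4

n = 21.
r = 1 + (30/100)·(21 − 1) = 1 + 6 = 7.
r is an integer, so P30 is the value at rank 7: 7.4.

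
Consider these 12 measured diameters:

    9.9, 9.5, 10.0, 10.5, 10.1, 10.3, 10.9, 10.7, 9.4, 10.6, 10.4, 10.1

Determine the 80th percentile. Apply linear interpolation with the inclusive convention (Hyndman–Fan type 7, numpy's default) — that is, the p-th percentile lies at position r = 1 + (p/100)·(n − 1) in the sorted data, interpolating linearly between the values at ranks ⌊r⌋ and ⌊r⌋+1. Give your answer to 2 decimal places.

Sorted: 9.4, 9.5, 9.9, 10.0, 10.1, 10.1, 10.3, 10.4, 10.5, 10.6, 10.7, 10.9.
n = 12.
r = 1 + (80/100)·(12 − 1) = 1 + 8.8 = 9.8.
Rank 9 is 10.5 and rank 10 is 10.6.
Interpolate: 10.5 + 0.8·(10.6 − 10.5) = 10.5 + 0.8·0.1 = 10.58.

10.58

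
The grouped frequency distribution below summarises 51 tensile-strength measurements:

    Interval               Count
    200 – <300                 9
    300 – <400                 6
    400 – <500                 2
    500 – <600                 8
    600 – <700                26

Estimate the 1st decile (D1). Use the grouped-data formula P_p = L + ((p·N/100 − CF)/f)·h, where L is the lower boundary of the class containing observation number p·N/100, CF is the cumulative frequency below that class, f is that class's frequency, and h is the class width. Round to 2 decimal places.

N = 51; target position k = 10/100 · 51 = 5.1.
Cumulative frequencies: 9, 15, 17, 25, 51.
Observation 5.1 falls in the class 200 – <300.
L = 200, CF = 0, f = 9, h = 100.
P10 = 200 + ((5.1 − 0)/9)·100 = 200 + 56.6667 = 256.667.

256.67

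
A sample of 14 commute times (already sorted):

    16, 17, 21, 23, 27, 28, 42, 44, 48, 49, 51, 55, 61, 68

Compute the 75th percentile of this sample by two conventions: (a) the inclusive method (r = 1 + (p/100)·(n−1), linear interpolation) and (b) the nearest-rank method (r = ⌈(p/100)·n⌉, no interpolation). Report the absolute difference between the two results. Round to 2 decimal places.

0.50

n = 14.
(a) r = 10.75; between ranks 10 (49) and 11 (51): 50.5.
(b) the nearest-rank method: rank 11 → 51.
|50.5 − 51| = 0.5.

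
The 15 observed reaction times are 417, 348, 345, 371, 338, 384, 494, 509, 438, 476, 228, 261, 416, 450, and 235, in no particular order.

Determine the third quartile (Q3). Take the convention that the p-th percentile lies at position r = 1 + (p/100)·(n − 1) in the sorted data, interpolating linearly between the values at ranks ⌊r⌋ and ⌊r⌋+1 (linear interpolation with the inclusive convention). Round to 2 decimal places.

444.00

Sorted: 228, 235, 261, 338, 345, 348, 371, 384, 416, 417, 438, 450, 476, 494, 509.
n = 15.
r = 1 + (75/100)·(15 − 1) = 1 + 10.5 = 11.5.
Rank 11 is 438 and rank 12 is 450.
Interpolate: 438 + 0.5·(450 − 438) = 438 + 0.5·12 = 444.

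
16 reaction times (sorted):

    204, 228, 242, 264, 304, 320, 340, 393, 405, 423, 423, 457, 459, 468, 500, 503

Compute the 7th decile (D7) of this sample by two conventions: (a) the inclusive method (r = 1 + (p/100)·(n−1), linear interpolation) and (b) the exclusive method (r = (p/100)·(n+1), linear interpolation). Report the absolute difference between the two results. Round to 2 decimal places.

13.60

n = 16.
(a) r = 11.5; between ranks 11 (423) and 12 (457): 440.
(b) r = 11.9; between ranks 11 (423) and 12 (457): 453.6.
|440 − 453.6| = 13.6.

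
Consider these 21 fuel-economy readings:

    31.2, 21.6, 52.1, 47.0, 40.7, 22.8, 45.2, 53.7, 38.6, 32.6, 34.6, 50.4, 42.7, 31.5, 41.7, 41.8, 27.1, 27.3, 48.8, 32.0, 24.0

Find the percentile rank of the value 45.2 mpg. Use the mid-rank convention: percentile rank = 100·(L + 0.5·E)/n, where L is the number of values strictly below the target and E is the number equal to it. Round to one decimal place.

73.8

Sorted: 21.6, 22.8, 24.0, 27.1, 27.3, 31.2, 31.5, 32.0, 32.6, 34.6, 38.6, 40.7, 41.7, 41.8, 42.7, 45.2, 47.0, 48.8, 50.4, 52.1, 53.7.
Count below 45.2: L = 15; count equal: E = 1; n = 21.
Percentile rank = 100·(15 + 0.5·1)/21 = 100·15.5/21 = 73.81.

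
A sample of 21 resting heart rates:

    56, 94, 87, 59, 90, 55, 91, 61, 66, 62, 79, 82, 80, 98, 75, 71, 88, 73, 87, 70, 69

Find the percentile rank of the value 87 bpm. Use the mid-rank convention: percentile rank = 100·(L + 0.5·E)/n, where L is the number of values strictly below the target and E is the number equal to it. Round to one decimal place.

Sorted: 55, 56, 59, 61, 62, 66, 69, 70, 71, 73, 75, 79, 80, 82, 87, 87, 88, 90, 91, 94, 98.
Count below 87: L = 14; count equal: E = 2; n = 21.
Percentile rank = 100·(14 + 0.5·2)/21 = 100·15/21 = 71.43.

71.4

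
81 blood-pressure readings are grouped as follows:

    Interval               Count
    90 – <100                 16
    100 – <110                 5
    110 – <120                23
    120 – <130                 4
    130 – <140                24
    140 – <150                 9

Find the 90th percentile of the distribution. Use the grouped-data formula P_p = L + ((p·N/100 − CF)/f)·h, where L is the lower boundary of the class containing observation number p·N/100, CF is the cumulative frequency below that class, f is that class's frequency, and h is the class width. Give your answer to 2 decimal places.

N = 81; target position k = 90/100 · 81 = 72.9.
Cumulative frequencies: 16, 21, 44, 48, 72, 81.
Observation 72.9 falls in the class 140 – <150.
L = 140, CF = 72, f = 9, h = 10.
P90 = 140 + ((72.9 − 72)/9)·10 = 140 + 1 = 141.

141.00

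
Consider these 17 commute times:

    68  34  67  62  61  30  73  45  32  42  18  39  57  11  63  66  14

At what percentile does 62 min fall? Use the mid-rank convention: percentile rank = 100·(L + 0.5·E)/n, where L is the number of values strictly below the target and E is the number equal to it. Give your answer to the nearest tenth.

Sorted: 11, 14, 18, 30, 32, 34, 39, 42, 45, 57, 61, 62, 63, 66, 67, 68, 73.
Count below 62: L = 11; count equal: E = 1; n = 17.
Percentile rank = 100·(11 + 0.5·1)/17 = 100·11.5/17 = 67.65.

67.6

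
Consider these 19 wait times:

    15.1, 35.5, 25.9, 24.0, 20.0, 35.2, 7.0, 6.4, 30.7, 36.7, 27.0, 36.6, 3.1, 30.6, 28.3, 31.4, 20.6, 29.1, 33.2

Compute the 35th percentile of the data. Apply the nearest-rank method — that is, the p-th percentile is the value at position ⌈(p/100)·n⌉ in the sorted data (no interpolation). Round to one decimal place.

24.0

Sorted: 3.1, 6.4, 7.0, 15.1, 20.0, 20.6, 24.0, 25.9, 27.0, 28.3, 29.1, 30.6, 30.7, 31.4, 33.2, 35.2, 35.5, 36.6, 36.7.
n = 19.
Position = ⌈35/100 · 19⌉ = ⌈6.65⌉ = 7.
The value at rank 7 is 24.0.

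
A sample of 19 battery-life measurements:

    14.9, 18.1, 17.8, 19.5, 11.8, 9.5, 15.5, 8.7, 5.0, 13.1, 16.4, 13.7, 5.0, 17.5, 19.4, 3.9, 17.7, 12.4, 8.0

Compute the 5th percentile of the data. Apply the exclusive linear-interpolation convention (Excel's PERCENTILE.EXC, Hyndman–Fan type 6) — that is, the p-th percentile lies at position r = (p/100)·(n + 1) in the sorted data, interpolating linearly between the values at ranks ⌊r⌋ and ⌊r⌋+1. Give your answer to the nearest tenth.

Sorted: 3.9, 5.0, 5.0, 8.0, 8.7, 9.5, 11.8, 12.4, 13.1, 13.7, 14.9, 15.5, 16.4, 17.5, 17.7, 17.8, 18.1, 19.4, 19.5.
n = 19.
r = (5/100)·(19 + 1) = 1.
r is an integer, so P5 is the value at rank 1: 3.9.

3.9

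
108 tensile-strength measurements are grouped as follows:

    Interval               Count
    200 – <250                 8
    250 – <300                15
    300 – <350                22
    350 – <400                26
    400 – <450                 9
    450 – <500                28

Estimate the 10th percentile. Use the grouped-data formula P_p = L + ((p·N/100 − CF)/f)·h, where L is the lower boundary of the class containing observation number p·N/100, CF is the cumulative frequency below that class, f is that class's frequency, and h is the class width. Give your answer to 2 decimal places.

259.33

N = 108; target position k = 10/100 · 108 = 10.8.
Cumulative frequencies: 8, 23, 45, 71, 80, 108.
Observation 10.8 falls in the class 250 – <300.
L = 250, CF = 8, f = 15, h = 50.
P10 = 250 + ((10.8 − 8)/15)·50 = 250 + 9.33333 = 259.333.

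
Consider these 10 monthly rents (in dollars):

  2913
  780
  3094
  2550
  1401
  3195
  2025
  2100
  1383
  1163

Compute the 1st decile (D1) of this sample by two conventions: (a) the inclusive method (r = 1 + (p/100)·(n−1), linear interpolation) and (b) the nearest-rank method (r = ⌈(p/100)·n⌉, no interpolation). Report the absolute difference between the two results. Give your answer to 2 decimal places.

Sorted: 780, 1163, 1383, 1401, 2025, 2100, 2550, 2913, 3094, 3195.
n = 10.
(a) r = 1.9; between ranks 1 (780) and 2 (1163): 1124.7.
(b) the nearest-rank method: rank 1 → 780.
|1124.7 − 780| = 344.7.

344.70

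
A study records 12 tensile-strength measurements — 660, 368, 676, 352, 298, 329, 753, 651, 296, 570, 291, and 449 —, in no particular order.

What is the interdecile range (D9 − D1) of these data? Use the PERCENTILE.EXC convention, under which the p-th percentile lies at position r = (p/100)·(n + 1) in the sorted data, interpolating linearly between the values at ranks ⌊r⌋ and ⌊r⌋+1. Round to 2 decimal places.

437.40

Sorted: 291, 296, 298, 329, 352, 368, 449, 570, 651, 660, 676, 753.
n = 12.
P10: r = 1.3; ranks 1–2 are 291, 296; interpolating gives 292.5.
P90: r = 11.7; ranks 11–12 are 676, 753; interpolating gives 729.9.
Difference: 729.9 − 292.5 = 437.4.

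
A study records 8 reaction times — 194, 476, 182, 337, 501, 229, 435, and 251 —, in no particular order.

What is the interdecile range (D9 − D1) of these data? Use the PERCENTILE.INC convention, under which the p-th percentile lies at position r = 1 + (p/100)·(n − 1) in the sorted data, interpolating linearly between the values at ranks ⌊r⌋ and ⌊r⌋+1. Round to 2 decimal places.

293.10

Sorted: 182, 194, 229, 251, 337, 435, 476, 501.
n = 8.
P10: r = 1.7; ranks 1–2 are 182, 194; interpolating gives 190.4.
P90: r = 7.3; ranks 7–8 are 476, 501; interpolating gives 483.5.
Difference: 483.5 − 190.4 = 293.1.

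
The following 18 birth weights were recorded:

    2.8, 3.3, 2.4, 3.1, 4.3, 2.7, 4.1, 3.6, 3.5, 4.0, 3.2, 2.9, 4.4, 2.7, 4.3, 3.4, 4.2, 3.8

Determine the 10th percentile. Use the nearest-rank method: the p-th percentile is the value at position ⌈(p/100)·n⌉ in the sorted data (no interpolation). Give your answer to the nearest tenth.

Sorted: 2.4, 2.7, 2.7, 2.8, 2.9, 3.1, 3.2, 3.3, 3.4, 3.5, 3.6, 3.8, 4.0, 4.1, 4.2, 4.3, 4.3, 4.4.
n = 18.
Position = ⌈10/100 · 18⌉ = ⌈1.8⌉ = 2.
The value at rank 2 is 2.7.

2.7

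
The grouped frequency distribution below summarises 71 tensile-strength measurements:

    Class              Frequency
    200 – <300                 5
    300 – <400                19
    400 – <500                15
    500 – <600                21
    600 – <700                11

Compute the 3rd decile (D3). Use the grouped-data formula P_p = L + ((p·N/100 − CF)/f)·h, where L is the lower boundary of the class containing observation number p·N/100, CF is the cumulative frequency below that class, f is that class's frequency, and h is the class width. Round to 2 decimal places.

385.79

N = 71; target position k = 30/100 · 71 = 21.3.
Cumulative frequencies: 5, 24, 39, 60, 71.
Observation 21.3 falls in the class 300 – <400.
L = 300, CF = 5, f = 19, h = 100.
P30 = 300 + ((21.3 − 5)/19)·100 = 300 + 85.7895 = 385.789.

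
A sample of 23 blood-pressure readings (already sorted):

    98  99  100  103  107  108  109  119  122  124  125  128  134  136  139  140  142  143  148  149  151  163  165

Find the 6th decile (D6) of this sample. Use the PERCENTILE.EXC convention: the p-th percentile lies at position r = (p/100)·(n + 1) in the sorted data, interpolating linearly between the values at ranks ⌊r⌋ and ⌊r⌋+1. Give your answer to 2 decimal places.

n = 23.
r = (60/100)·(23 + 1) = 14.4.
Rank 14 is 136 and rank 15 is 139.
Interpolate: 136 + 0.4·(139 − 136) = 136 + 0.4·3 = 137.2.

137.20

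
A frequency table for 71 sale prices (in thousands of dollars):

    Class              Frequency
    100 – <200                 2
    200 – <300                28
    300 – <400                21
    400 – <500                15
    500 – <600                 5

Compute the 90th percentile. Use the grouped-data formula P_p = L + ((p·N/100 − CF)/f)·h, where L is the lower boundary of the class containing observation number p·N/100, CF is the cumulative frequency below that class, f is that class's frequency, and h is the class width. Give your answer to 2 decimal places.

486.00

N = 71; target position k = 90/100 · 71 = 63.9.
Cumulative frequencies: 2, 30, 51, 66, 71.
Observation 63.9 falls in the class 400 – <500.
L = 400, CF = 51, f = 15, h = 100.
P90 = 400 + ((63.9 − 51)/15)·100 = 400 + 86 = 486.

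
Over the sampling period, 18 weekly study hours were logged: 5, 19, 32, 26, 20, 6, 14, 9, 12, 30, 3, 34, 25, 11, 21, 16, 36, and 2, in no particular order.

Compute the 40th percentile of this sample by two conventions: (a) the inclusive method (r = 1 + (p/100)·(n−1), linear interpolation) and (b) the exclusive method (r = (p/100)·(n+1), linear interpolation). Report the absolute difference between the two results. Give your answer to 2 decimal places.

Sorted: 2, 3, 5, 6, 9, 11, 12, 14, 16, 19, 20, 21, 25, 26, 30, 32, 34, 36.
n = 18.
(a) r = 7.8; between ranks 7 (12) and 8 (14): 13.6.
(b) r = 7.6; between ranks 7 (12) and 8 (14): 13.2.
|13.6 − 13.2| = 0.4.

0.40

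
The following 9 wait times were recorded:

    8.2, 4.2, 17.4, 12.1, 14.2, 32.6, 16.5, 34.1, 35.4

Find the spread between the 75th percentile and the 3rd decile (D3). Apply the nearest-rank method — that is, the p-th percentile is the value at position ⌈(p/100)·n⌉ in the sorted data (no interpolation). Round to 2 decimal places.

20.50

Sorted: 4.2, 8.2, 12.1, 14.2, 16.5, 17.4, 32.6, 34.1, 35.4.
n = 9.
P30: rank ⌈30/100·9⌉ = 3 → 12.1.
P75: rank ⌈75/100·9⌉ = 7 → 32.6.
Difference: 32.6 − 12.1 = 20.5.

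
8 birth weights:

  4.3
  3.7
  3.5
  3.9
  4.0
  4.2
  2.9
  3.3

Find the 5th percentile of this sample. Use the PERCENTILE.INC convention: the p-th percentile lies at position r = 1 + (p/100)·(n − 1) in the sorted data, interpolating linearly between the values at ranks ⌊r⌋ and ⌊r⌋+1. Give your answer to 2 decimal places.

Sorted: 2.9, 3.3, 3.5, 3.7, 3.9, 4.0, 4.2, 4.3.
n = 8.
r = 1 + (5/100)·(8 − 1) = 1 + 0.35 = 1.35.
Rank 1 is 2.9 and rank 2 is 3.3.
Interpolate: 2.9 + 0.35·(3.3 − 2.9) = 2.9 + 0.35·0.4 = 3.04.

3.04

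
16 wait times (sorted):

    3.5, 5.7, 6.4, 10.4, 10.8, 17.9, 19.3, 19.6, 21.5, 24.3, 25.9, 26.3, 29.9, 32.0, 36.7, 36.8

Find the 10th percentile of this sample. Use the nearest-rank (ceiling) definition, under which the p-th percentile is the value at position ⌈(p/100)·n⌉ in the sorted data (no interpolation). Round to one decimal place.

n = 16.
Position = ⌈10/100 · 16⌉ = ⌈1.6⌉ = 2.
The value at rank 2 is 5.7.

5.7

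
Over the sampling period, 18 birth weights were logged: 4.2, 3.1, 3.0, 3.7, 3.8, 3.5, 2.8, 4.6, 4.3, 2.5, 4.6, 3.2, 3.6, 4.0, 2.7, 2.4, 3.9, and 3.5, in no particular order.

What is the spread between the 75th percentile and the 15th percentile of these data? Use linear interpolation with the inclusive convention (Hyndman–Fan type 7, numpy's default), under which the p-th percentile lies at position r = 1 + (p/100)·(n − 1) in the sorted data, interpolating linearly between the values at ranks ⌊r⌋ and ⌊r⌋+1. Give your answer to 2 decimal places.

1.22

Sorted: 2.4, 2.5, 2.7, 2.8, 3.0, 3.1, 3.2, 3.5, 3.5, 3.6, 3.7, 3.8, 3.9, 4.0, 4.2, 4.3, 4.6, 4.6.
n = 18.
P15: r = 3.55; ranks 3–4 are 2.7, 2.8; interpolating gives 2.755.
P75: r = 13.75; ranks 13–14 are 3.9, 4.0; interpolating gives 3.975.
Difference: 3.975 − 2.755 = 1.22.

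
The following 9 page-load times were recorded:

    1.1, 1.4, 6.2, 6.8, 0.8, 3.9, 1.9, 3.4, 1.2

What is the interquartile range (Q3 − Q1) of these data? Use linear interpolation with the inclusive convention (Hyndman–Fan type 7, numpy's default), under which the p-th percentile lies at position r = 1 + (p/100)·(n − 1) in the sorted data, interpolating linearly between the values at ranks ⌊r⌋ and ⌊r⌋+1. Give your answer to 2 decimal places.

2.70

Sorted: 0.8, 1.1, 1.2, 1.4, 1.9, 3.4, 3.9, 6.2, 6.8.
n = 9.
P25: r = 3 (integer) → 1.2.
P75: r = 7 (integer) → 3.9.
Difference: 3.9 − 1.2 = 2.7.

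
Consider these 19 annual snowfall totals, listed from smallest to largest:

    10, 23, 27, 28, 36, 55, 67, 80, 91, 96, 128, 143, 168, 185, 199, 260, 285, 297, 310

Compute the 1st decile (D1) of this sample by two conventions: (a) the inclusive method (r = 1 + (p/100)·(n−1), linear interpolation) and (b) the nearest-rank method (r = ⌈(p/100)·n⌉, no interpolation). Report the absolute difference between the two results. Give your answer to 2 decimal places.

n = 19.
(a) r = 2.8; between ranks 2 (23) and 3 (27): 26.2.
(b) the nearest-rank method: rank 2 → 23.
|26.2 − 23| = 3.2.

3.20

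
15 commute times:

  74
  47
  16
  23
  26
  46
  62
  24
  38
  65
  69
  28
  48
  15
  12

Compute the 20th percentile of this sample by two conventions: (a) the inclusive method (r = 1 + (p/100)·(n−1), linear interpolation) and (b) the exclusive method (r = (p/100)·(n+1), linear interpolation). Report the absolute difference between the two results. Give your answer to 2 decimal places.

4.20

Sorted: 12, 15, 16, 23, 24, 26, 28, 38, 46, 47, 48, 62, 65, 69, 74.
n = 15.
(a) r = 3.8; between ranks 3 (16) and 4 (23): 21.6.
(b) r = 3.2; between ranks 3 (16) and 4 (23): 17.4.
|21.6 − 17.4| = 4.2.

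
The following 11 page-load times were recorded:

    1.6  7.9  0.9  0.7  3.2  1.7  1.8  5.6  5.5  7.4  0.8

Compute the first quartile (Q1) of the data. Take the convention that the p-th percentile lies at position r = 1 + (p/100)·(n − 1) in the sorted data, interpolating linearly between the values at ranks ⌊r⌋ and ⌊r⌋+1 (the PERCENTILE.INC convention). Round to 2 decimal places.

Sorted: 0.7, 0.8, 0.9, 1.6, 1.7, 1.8, 3.2, 5.5, 5.6, 7.4, 7.9.
n = 11.
r = 1 + (25/100)·(11 − 1) = 1 + 2.5 = 3.5.
Rank 3 is 0.9 and rank 4 is 1.6.
Interpolate: 0.9 + 0.5·(1.6 − 0.9) = 0.9 + 0.5·0.7 = 1.25.

1.25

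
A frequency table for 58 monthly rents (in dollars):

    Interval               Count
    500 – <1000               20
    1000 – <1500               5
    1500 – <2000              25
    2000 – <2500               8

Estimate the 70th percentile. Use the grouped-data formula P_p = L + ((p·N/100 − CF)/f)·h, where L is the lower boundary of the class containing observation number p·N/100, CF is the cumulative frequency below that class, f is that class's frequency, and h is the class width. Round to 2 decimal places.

1812.00

N = 58; target position k = 70/100 · 58 = 40.6.
Cumulative frequencies: 20, 25, 50, 58.
Observation 40.6 falls in the class 1500 – <2000.
L = 1500, CF = 25, f = 25, h = 500.
P70 = 1500 + ((40.6 − 25)/25)·500 = 1500 + 312 = 1812.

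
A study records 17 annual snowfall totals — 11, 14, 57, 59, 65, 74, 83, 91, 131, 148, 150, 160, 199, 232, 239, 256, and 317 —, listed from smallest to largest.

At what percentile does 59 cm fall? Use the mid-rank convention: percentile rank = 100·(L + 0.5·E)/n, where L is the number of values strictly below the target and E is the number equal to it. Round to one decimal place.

Count below 59: L = 3; count equal: E = 1; n = 17.
Percentile rank = 100·(3 + 0.5·1)/17 = 100·3.5/17 = 20.59.

20.6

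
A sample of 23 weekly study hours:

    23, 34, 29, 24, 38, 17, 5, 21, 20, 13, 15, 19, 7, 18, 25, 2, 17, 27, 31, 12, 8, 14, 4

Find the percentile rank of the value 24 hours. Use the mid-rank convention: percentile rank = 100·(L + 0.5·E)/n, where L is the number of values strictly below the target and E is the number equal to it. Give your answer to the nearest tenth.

Sorted: 2, 4, 5, 7, 8, 12, 13, 14, 15, 17, 17, 18, 19, 20, 21, 23, 24, 25, 27, 29, 31, 34, 38.
Count below 24: L = 16; count equal: E = 1; n = 23.
Percentile rank = 100·(16 + 0.5·1)/23 = 100·16.5/23 = 71.74.

71.7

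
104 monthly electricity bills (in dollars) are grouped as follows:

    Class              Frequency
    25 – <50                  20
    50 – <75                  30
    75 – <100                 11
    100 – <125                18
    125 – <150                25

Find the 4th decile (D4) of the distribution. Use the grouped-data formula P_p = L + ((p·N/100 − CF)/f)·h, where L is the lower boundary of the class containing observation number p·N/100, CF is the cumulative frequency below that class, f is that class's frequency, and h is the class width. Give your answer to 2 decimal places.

68.00

N = 104; target position k = 40/100 · 104 = 41.6.
Cumulative frequencies: 20, 50, 61, 79, 104.
Observation 41.6 falls in the class 50 – <75.
L = 50, CF = 20, f = 30, h = 25.
P40 = 50 + ((41.6 − 20)/30)·25 = 50 + 18 = 68.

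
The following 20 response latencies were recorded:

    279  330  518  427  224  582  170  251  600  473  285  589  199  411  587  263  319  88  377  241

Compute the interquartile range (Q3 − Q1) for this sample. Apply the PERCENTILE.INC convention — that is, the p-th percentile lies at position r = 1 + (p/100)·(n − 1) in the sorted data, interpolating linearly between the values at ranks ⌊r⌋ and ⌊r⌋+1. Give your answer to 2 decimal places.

Sorted: 88, 170, 199, 224, 241, 251, 263, 279, 285, 319, 330, 377, 411, 427, 473, 518, 582, 587, 589, 600.
n = 20.
P25: r = 5.75; ranks 5–6 are 241, 251; interpolating gives 248.5.
P75: r = 15.25; ranks 15–16 are 473, 518; interpolating gives 484.25.
Difference: 484.25 − 248.5 = 235.75.

235.75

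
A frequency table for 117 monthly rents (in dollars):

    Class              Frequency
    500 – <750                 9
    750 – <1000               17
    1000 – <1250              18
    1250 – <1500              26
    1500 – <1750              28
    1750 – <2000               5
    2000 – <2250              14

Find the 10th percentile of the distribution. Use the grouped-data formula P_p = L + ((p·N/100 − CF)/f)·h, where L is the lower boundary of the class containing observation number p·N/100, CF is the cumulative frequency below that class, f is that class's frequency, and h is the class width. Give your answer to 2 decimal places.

N = 117; target position k = 10/100 · 117 = 11.7.
Cumulative frequencies: 9, 26, 44, 70, 98, 103, 117.
Observation 11.7 falls in the class 750 – <1000.
L = 750, CF = 9, f = 17, h = 250.
P10 = 750 + ((11.7 − 9)/17)·250 = 750 + 39.7059 = 789.706.

789.71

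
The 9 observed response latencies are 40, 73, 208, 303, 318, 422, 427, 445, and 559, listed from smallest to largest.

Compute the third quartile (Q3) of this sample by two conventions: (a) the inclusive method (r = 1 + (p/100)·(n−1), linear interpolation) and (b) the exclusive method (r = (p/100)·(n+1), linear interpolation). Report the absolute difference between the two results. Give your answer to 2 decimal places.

9.00

n = 9.
(a) r = 7 → value at rank 7 = 427.
(b) r = 7.5; between ranks 7 (427) and 8 (445): 436.
|427 − 436| = 9.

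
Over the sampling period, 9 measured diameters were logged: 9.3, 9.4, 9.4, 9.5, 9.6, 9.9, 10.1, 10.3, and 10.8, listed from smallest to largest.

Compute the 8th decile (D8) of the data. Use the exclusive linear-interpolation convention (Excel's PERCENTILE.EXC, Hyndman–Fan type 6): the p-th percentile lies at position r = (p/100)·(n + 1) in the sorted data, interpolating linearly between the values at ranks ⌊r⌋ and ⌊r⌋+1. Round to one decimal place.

10.3

n = 9.
r = (80/100)·(9 + 1) = 8.
r is an integer, so P80 is the value at rank 8: 10.3.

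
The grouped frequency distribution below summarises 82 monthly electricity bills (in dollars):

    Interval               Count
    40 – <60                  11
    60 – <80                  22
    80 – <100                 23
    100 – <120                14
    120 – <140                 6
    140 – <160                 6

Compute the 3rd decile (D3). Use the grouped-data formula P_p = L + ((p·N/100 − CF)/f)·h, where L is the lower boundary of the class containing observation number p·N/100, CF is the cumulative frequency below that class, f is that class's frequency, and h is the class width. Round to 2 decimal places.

72.36

N = 82; target position k = 30/100 · 82 = 24.6.
Cumulative frequencies: 11, 33, 56, 70, 76, 82.
Observation 24.6 falls in the class 60 – <80.
L = 60, CF = 11, f = 22, h = 20.
P30 = 60 + ((24.6 − 11)/22)·20 = 60 + 12.3636 = 72.3636.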